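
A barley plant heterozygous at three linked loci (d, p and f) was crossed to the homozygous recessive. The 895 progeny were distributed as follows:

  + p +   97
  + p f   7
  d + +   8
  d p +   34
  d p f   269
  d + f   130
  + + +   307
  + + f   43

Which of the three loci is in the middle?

d

The two most frequent reciprocal classes, d p f and + + +, are the parental types, so the F1 was d p f / + + +.
The two rarest classes, + p f and d + +, are the double crossovers. Comparing them with the parentals, only the d allele has switched, so d is the middle locus and the order is f – d – p.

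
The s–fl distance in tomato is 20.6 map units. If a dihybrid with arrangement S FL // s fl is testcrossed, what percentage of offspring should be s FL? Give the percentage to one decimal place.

10.3%

A map distance of 20.6 map units corresponds to a recombination frequency of 0.206.
The F1 is S FL / s fl, so s FL is a recombinant gamete class with expected frequency r/2 = 0.206/2 = 0.1030.
That is 0.1030 = 10.3% of the progeny.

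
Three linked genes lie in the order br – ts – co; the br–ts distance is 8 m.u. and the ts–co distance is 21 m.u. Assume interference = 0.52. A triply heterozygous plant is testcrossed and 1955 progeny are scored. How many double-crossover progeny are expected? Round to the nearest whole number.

Map distances give recombination frequencies of 0.080 and 0.210 for the two intervals.
With interference 0.52 (so coincidence = 0.48), expected double-crossover frequency = 0.080 × 0.210 × 0.48 = 0.00806.
Expected number = 0.00806 × 1955 = 15.77 ≈ 16.

16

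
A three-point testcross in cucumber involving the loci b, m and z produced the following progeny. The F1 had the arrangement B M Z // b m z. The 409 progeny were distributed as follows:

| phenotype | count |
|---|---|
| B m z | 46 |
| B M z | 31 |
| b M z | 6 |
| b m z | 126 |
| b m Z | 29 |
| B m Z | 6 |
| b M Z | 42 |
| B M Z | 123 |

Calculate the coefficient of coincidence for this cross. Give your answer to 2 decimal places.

0.68

The two rarest classes, B m Z and b M z, are the double crossovers. Comparing them with the parentals, only the m allele has switched, so m is the middle locus and the order is z – m – b.
z–m: (60 + 12)/409 = 0.1760; m–b: (88 + 12)/409 = 0.2445.
Expected DCO frequency = 0.1760 × 0.2445 ≈ 0.04303; observed = 12/409 ≈ 0.02934.
Coefficient of coincidence = 0.02934/0.04303 ≈ 0.68.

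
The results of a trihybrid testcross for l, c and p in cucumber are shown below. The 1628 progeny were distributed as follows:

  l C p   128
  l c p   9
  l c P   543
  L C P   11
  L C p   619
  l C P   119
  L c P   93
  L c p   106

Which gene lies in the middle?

p

The two most frequent reciprocal classes, l c P and L C p, are the parental types, so the F1 was l c P / L C p.
The two rarest classes, l c p and L C P, are the double crossovers. Comparing them with the parentals, only the p allele has switched, so p is the middle locus and the order is l – p – c.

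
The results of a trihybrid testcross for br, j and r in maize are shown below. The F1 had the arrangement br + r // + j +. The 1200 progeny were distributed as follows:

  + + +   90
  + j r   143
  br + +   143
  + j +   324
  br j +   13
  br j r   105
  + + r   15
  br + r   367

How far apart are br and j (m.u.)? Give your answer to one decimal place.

18.6 m.u.

The two rarest classes, + + r and br j +, are the double crossovers. Comparing them with the parentals, only the br allele has switched, so br is the middle locus and the order is r – br – j.
Crossovers in the br–j interval produce the single-crossover classes br j r and + + + (105 + 90 = 195) plus the double crossovers (28).
RF(br–j) = (195 + 28) / 1200 = 223/1200 = 0.1858 → 18.6 m.u.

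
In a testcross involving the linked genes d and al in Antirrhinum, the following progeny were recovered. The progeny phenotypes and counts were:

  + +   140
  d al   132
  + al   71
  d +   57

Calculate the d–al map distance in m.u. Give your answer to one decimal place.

32.0 m.u.

The two most frequent classes, + + (140) and d al (132), are the parental types, so the F1 was + + / d al.
The recombinant classes are + al and d +: 71 + 57 = 128.
Recombination frequency = 128/400 = 0.3200 ≈ 32.0%, i.e. 32.0 m.u.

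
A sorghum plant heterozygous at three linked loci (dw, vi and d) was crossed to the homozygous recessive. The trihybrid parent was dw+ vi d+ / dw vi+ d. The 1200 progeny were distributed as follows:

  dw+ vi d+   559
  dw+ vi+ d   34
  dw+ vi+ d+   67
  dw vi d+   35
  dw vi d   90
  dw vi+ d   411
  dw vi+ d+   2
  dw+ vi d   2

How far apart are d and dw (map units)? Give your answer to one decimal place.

6.1 map units

The two rarest classes, dw+ vi d and dw vi+ d+, are the double crossovers. Comparing them with the parentals, only the d allele has switched, so d is the middle locus and the order is vi – d – dw.
Crossovers in the d–dw interval produce the single-crossover classes dw vi d+ and dw+ vi+ d (35 + 34 = 69) plus the double crossovers (4).
RF(d–dw) = (69 + 4) / 1200 = 73/1200 = 0.0608 → 6.1 map units.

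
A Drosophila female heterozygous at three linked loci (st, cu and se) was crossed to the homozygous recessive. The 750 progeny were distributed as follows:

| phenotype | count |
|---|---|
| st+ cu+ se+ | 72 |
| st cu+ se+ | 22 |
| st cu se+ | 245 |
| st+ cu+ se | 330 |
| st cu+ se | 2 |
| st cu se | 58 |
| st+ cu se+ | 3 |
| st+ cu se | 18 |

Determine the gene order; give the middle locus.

The two most frequent reciprocal classes, st+ cu+ se and st cu se+, are the parental types, so the F1 was st+ cu+ se / st cu se+.
The two rarest classes, st cu+ se and st+ cu se+, are the double crossovers. Comparing them with the parentals, only the st allele has switched, so st is the middle locus and the order is se – st – cu.

st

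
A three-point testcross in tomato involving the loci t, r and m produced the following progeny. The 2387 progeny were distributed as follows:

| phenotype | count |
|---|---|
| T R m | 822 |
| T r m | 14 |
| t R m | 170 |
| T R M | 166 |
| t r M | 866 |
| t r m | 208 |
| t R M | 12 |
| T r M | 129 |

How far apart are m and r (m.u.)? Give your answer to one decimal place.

The two most frequent reciprocal classes, t r M and T R m, are the parental types, so the F1 was t r M / T R m.
The two rarest classes, t R M and T r m, are the double crossovers. Comparing them with the parentals, only the r allele has switched, so r is the middle locus and the order is m – r – t.
Crossovers in the m–r interval produce the single-crossover classes t r m and T R M (208 + 166 = 374) plus the double crossovers (26).
RF(m–r) = (374 + 26) / 2387 = 400/2387 = 0.1676 → 16.8 m.u.

16.8 m.u.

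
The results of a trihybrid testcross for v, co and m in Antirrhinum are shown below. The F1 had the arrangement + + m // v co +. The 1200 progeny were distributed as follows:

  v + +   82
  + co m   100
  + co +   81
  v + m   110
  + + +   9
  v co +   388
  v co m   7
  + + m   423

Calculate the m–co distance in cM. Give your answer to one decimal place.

16.5 cM

The two rarest classes, + + + and v co m, are the double crossovers. Comparing them with the parentals, only the m allele has switched, so m is the middle locus and the order is v – m – co.
Crossovers in the m–co interval produce the single-crossover classes + co m and v + + (100 + 82 = 182) plus the double crossovers (16).
RF(m–co) = (182 + 16) / 1200 = 198/1200 = 0.1650 → 16.5 cM.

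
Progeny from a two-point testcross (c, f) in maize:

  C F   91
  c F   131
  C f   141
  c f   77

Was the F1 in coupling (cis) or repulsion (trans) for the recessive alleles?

trans

The two most frequent classes are C f (141) and c F (131); these are the parental (non-recombinant) types.
So the F1 carried C f on one chromosome and c F on the other — the recessive alleles are on opposite chromosomes (trans / repulsion).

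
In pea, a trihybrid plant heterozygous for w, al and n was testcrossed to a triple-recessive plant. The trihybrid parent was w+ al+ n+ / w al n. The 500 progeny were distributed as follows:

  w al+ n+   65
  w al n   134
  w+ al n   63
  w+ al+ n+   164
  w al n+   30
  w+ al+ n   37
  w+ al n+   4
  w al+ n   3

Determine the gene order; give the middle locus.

The two rarest classes, w+ al n+ and w al+ n, are the double crossovers. Comparing them with the parentals, only the al allele has switched, so al is the middle locus and the order is w – al – n.

al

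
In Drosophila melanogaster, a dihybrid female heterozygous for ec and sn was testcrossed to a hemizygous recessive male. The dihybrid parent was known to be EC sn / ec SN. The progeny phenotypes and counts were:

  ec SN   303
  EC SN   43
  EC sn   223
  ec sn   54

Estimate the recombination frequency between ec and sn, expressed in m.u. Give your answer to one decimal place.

15.6 m.u.

The recombinant classes are EC SN and ec sn: 43 + 54 = 97.
Recombination frequency = 97/623 = 0.1557 ≈ 15.6%, i.e. 15.6 m.u.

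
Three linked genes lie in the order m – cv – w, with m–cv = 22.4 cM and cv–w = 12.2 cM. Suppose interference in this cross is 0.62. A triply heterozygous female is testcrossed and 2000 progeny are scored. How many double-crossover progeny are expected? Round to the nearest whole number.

Map distances give recombination frequencies of 0.224 and 0.122 for the two intervals.
With interference 0.62 (so coincidence = 0.38), expected double-crossover frequency = 0.224 × 0.122 × 0.38 = 0.01038.
Expected number = 0.01038 × 2000 = 20.77 ≈ 21.

21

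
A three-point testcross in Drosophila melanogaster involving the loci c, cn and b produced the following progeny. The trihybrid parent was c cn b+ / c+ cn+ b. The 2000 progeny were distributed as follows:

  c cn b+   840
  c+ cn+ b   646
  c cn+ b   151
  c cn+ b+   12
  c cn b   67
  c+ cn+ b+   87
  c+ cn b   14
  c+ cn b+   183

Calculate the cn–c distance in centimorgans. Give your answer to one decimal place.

The two rarest classes, c cn+ b+ and c+ cn b, are the double crossovers. Comparing them with the parentals, only the cn allele has switched, so cn is the middle locus and the order is b – cn – c.
Crossovers in the cn–c interval produce the single-crossover classes c+ cn b+ and c cn+ b (183 + 151 = 334) plus the double crossovers (26).
RF(cn–c) = (334 + 26) / 2000 = 360/2000 = 0.1800 → 18.0 centimorgans.

18.0 centimorgans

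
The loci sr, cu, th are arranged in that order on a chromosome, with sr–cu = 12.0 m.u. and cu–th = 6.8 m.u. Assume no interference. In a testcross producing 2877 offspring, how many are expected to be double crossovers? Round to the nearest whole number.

23

Map distances give recombination frequencies of 0.120 and 0.068 for the two intervals.
With no interference, expected double-crossover frequency = 0.120 × 0.068 = 0.00816.
Expected number = 0.00816 × 2877 = 23.48 ≈ 23.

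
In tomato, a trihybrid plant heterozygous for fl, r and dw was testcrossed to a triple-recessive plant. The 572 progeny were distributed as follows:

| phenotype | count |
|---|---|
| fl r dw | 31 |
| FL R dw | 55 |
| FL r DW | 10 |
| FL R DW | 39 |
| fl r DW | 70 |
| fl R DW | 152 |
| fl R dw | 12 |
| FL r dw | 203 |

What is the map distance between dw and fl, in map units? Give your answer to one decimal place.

16.1 map units

The two most frequent reciprocal classes, fl R DW and FL r dw, are the parental types, so the F1 was fl R DW / FL r dw.
The two rarest classes, fl R dw and FL r DW, are the double crossovers. Comparing them with the parentals, only the dw allele has switched, so dw is the middle locus and the order is fl – dw – r.
Crossovers in the fl–dw interval produce the single-crossover classes FL R DW and fl r dw (39 + 31 = 70) plus the double crossovers (22).
RF(fl–dw) = (70 + 22) / 572 = 92/572 = 0.1608 → 16.1 map units.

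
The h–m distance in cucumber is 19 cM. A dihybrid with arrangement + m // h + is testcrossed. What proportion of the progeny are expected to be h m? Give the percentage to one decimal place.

9.5%

A map distance of 19 cM corresponds to a recombination frequency of 0.190.
The F1 is + m / h +, so h m is a recombinant gamete class with expected frequency r/2 = 0.190/2 = 0.0950.
That is 0.0950 = 9.5% of the progeny.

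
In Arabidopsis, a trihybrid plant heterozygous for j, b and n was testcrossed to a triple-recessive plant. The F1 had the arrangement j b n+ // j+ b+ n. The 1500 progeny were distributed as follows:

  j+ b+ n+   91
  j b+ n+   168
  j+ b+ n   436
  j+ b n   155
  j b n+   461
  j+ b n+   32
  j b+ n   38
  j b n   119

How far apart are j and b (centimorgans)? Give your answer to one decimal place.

The two rarest classes, j+ b n+ and j b+ n, are the double crossovers. Comparing them with the parentals, only the j allele has switched, so j is the middle locus and the order is b – j – n.
Crossovers in the b–j interval produce the single-crossover classes j b+ n+ and j+ b n (168 + 155 = 323) plus the double crossovers (70).
RF(b–j) = (323 + 70) / 1500 = 393/1500 = 0.2620 → 26.2 centimorgans.

26.2 centimorgans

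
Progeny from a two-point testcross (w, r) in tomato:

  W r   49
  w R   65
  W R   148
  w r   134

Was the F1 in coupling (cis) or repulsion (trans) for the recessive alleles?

cis

The two most frequent classes are W R (148) and w r (134); these are the parental (non-recombinant) types.
So the F1 carried W R on one chromosome and w r on the other — the recessive alleles are on the same chromosome (cis / coupling).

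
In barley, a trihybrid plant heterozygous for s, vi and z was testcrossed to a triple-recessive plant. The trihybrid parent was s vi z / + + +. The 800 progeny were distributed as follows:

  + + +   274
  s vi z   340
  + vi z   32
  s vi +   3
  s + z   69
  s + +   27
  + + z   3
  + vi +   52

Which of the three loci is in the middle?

The two rarest classes, s vi + and + + z, are the double crossovers. Comparing them with the parentals, only the z allele has switched, so z is the middle locus and the order is vi – z – s.

z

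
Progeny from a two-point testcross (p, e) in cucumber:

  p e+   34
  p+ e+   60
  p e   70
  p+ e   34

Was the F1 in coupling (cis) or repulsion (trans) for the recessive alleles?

The two most frequent classes are p+ e+ (60) and p e (70); these are the parental (non-recombinant) types.
So the F1 carried p+ e+ on one chromosome and p e on the other — the recessive alleles are on the same chromosome (cis / coupling).

cis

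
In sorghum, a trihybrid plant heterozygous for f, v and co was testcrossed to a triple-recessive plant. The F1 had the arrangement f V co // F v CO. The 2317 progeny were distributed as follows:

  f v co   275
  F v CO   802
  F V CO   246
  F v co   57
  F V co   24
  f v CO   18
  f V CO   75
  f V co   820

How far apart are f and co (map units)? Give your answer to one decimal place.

7.5 map units

The two rarest classes, F V co and f v CO, are the double crossovers. Comparing them with the parentals, only the f allele has switched, so f is the middle locus and the order is v – f – co.
Crossovers in the f–co interval produce the single-crossover classes f V CO and F v co (75 + 57 = 132) plus the double crossovers (42).
RF(f–co) = (132 + 42) / 2317 = 174/2317 = 0.0751 → 7.5 map units.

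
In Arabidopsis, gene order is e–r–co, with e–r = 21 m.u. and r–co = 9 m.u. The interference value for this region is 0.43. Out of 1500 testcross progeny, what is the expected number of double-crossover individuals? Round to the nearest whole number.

Map distances give recombination frequencies of 0.210 and 0.090 for the two intervals.
With interference 0.43 (so coincidence = 0.57), expected double-crossover frequency = 0.210 × 0.090 × 0.57 = 0.01077.
Expected number = 0.01077 × 1500 = 16.16 ≈ 16.

16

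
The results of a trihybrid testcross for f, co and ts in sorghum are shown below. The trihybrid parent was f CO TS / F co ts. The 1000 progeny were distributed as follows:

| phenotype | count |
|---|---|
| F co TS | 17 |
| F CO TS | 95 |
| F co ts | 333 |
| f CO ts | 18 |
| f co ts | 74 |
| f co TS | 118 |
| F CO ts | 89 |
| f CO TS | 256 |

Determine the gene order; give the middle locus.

ts

The two rarest classes, f CO ts and F co TS, are the double crossovers. Comparing them with the parentals, only the ts allele has switched, so ts is the middle locus and the order is f – ts – co.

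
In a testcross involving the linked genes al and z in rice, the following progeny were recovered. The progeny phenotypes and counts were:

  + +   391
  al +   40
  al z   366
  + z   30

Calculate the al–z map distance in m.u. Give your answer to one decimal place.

The two most frequent classes, + + (391) and al z (366), are the parental types, so the F1 was + + / al z.
The recombinant classes are + z and al +: 30 + 40 = 70.
Recombination frequency = 70/827 = 0.0846 ≈ 8.5%, i.e. 8.5 m.u.

8.5 m.u.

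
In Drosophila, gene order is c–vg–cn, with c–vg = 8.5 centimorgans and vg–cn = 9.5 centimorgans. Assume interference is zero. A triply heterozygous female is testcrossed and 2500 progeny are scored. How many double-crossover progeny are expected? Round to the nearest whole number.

Map distances give recombination frequencies of 0.085 and 0.095 for the two intervals.
With no interference, expected double-crossover frequency = 0.085 × 0.095 = 0.00808.
Expected number = 0.00808 × 2500 = 20.19 ≈ 20.

20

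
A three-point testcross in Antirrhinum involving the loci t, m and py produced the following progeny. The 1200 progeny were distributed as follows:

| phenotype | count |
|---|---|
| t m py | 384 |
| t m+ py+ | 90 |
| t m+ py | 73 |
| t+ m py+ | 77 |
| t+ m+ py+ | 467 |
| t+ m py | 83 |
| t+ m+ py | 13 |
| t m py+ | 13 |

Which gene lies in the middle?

py

The two most frequent reciprocal classes, t m py and t+ m+ py+, are the parental types, so the F1 was t m py / t+ m+ py+.
The two rarest classes, t m py+ and t+ m+ py, are the double crossovers. Comparing them with the parentals, only the py allele has switched, so py is the middle locus and the order is m – py – t.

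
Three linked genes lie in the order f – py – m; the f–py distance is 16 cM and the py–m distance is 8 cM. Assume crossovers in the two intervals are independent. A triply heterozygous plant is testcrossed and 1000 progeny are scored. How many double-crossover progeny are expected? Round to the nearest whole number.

Map distances give recombination frequencies of 0.160 and 0.080 for the two intervals.
With no interference, expected double-crossover frequency = 0.160 × 0.080 = 0.01280.
Expected number = 0.01280 × 1000 = 12.80 ≈ 13.

13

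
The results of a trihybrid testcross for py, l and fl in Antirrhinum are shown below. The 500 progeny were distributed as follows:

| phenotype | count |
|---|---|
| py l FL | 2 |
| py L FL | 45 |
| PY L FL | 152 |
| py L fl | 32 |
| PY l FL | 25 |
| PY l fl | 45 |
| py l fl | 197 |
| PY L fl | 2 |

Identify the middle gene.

fl

The two most frequent reciprocal classes, py l fl and PY L FL, are the parental types, so the F1 was py l fl / PY L FL.
The two rarest classes, py l FL and PY L fl, are the double crossovers. Comparing them with the parentals, only the fl allele has switched, so fl is the middle locus and the order is py – fl – l.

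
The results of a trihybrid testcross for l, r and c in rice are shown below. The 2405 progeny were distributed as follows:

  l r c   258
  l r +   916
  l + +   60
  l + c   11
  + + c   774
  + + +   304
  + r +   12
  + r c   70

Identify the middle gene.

l

The two most frequent reciprocal classes, + + c and l r +, are the parental types, so the F1 was + + c / l r +.
The two rarest classes, l + c and + r +, are the double crossovers. Comparing them with the parentals, only the l allele has switched, so l is the middle locus and the order is r – l – c.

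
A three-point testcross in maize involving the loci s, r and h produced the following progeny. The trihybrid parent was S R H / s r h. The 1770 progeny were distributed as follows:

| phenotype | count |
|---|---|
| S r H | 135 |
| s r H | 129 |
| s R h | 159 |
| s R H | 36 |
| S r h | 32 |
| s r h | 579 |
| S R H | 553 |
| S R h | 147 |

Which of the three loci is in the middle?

s

The two rarest classes, s R H and S r h, are the double crossovers. Comparing them with the parentals, only the s allele has switched, so s is the middle locus and the order is h – s – r.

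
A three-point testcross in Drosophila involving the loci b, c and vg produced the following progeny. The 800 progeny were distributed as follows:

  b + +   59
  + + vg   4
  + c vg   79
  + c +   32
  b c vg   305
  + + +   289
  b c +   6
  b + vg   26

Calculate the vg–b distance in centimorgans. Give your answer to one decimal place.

The two most frequent reciprocal classes, + + + and b c vg, are the parental types, so the F1 was + + + / b c vg.
The two rarest classes, + + vg and b c +, are the double crossovers. Comparing them with the parentals, only the vg allele has switched, so vg is the middle locus and the order is b – vg – c.
Crossovers in the b–vg interval produce the single-crossover classes b + + and + c vg (59 + 79 = 138) plus the double crossovers (10).
RF(b–vg) = (138 + 10) / 800 = 148/800 = 0.1850 → 18.5 centimorgans.

18.5 centimorgans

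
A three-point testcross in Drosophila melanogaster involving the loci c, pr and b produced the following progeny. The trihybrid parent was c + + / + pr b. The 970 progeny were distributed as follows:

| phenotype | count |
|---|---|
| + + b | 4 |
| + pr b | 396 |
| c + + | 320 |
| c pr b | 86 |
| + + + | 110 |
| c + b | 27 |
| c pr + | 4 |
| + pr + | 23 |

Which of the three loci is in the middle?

The two rarest classes, c pr + and + + b, are the double crossovers. Comparing them with the parentals, only the pr allele has switched, so pr is the middle locus and the order is c – pr – b.

pr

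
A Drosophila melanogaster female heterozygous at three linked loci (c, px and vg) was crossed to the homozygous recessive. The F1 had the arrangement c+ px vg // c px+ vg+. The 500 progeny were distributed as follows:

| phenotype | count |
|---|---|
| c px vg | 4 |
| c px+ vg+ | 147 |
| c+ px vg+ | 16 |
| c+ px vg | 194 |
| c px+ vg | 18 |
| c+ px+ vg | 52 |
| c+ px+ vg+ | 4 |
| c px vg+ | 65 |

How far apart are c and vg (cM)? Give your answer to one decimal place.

The two rarest classes, c px vg and c+ px+ vg+, are the double crossovers. Comparing them with the parentals, only the c allele has switched, so c is the middle locus and the order is vg – c – px.
Crossovers in the vg–c interval produce the single-crossover classes c+ px vg+ and c px+ vg (16 + 18 = 34) plus the double crossovers (8).
RF(vg–c) = (34 + 8) / 500 = 42/500 = 0.0840 → 8.4 cM.

8.4 cM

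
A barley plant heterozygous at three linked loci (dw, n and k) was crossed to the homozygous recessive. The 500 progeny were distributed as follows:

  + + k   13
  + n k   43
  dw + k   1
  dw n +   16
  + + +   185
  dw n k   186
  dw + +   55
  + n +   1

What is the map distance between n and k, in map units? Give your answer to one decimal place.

The two most frequent reciprocal classes, dw n k and + + +, are the parental types, so the F1 was dw n k / + + +.
The two rarest classes, dw + k and + n +, are the double crossovers. Comparing them with the parentals, only the n allele has switched, so n is the middle locus and the order is k – n – dw.
Crossovers in the k–n interval produce the single-crossover classes dw n + and + + k (16 + 13 = 29) plus the double crossovers (2).
RF(k–n) = (29 + 2) / 500 = 31/500 = 0.0620 → 6.2 map units.

6.2 map units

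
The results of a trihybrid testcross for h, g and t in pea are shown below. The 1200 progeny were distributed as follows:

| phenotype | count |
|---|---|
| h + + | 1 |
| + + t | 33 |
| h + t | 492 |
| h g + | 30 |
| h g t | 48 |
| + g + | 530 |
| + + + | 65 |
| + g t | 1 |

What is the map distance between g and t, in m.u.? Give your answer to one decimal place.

The two most frequent reciprocal classes, h + t and + g +, are the parental types, so the F1 was h + t / + g +.
The two rarest classes, h + + and + g t, are the double crossovers. Comparing them with the parentals, only the t allele has switched, so t is the middle locus and the order is h – t – g.
Crossovers in the t–g interval produce the single-crossover classes h g t and + + + (48 + 65 = 113) plus the double crossovers (2).
RF(t–g) = (113 + 2) / 1200 = 115/1200 = 0.0958 → 9.6 m.u.

9.6 m.u.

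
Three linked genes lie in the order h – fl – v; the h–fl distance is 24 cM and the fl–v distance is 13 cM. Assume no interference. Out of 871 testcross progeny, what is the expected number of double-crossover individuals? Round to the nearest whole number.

Map distances give recombination frequencies of 0.240 and 0.130 for the two intervals.
With no interference, expected double-crossover frequency = 0.240 × 0.130 = 0.03120.
Expected number = 0.03120 × 871 = 27.18 ≈ 27.

27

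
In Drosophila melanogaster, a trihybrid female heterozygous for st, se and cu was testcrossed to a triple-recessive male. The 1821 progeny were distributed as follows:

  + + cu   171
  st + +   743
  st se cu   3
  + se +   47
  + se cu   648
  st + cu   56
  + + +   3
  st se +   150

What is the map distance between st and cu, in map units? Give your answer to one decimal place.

The two most frequent reciprocal classes, + se cu and st + +, are the parental types, so the F1 was + se cu / st + +.
The two rarest classes, st se cu and + + +, are the double crossovers. Comparing them with the parentals, only the st allele has switched, so st is the middle locus and the order is cu – st – se.
Crossovers in the cu–st interval produce the single-crossover classes + se + and st + cu (47 + 56 = 103) plus the double crossovers (6).
RF(cu–st) = (103 + 6) / 1821 = 109/1821 = 0.0599 → 6.0 map units.

6.0 map units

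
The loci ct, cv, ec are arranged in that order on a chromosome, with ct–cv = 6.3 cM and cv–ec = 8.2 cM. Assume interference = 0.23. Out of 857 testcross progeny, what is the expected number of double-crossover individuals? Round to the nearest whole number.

Map distances give recombination frequencies of 0.063 and 0.082 for the two intervals.
With interference 0.23 (so coincidence = 0.77), expected double-crossover frequency = 0.063 × 0.082 × 0.77 = 0.00398.
Expected number = 0.00398 × 857 = 3.41 ≈ 3.

3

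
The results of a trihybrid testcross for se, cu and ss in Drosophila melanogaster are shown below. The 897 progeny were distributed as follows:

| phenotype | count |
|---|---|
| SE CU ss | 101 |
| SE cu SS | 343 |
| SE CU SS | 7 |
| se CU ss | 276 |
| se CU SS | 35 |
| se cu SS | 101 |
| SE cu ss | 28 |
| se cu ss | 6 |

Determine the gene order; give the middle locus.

cu

The two most frequent reciprocal classes, SE cu SS and se CU ss, are the parental types, so the F1 was SE cu SS / se CU ss.
The two rarest classes, SE CU SS and se cu ss, are the double crossovers. Comparing them with the parentals, only the cu allele has switched, so cu is the middle locus and the order is se – cu – ss.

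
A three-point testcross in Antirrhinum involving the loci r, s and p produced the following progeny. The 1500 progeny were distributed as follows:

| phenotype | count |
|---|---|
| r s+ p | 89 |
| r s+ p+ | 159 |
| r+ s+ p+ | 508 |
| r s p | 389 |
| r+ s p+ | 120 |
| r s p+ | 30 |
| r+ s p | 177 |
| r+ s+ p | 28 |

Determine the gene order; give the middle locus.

p

The two most frequent reciprocal classes, r+ s+ p+ and r s p, are the parental types, so the F1 was r+ s+ p+ / r s p.
The two rarest classes, r+ s+ p and r s p+, are the double crossovers. Comparing them with the parentals, only the p allele has switched, so p is the middle locus and the order is r – p – s.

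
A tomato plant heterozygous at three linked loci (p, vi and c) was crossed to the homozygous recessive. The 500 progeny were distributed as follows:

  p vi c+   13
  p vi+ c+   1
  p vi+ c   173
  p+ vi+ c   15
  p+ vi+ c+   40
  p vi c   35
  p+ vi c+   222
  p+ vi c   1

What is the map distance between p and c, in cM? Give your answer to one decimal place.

The two most frequent reciprocal classes, p+ vi c+ and p vi+ c, are the parental types, so the F1 was p+ vi c+ / p vi+ c.
The two rarest classes, p+ vi c and p vi+ c+, are the double crossovers. Comparing them with the parentals, only the c allele has switched, so c is the middle locus and the order is vi – c – p.
Crossovers in the c–p interval produce the single-crossover classes p vi c+ and p+ vi+ c (13 + 15 = 28) plus the double crossovers (2).
RF(c–p) = (28 + 2) / 500 = 30/500 = 0.0600 → 6.0 cM.

6.0 cM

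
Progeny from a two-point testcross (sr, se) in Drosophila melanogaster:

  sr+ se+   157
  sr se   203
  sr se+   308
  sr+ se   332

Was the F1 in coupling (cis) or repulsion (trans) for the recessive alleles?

The two most frequent classes are sr+ se (332) and sr se+ (308); these are the parental (non-recombinant) types.
So the F1 carried sr+ se on one chromosome and sr se+ on the other — the recessive alleles are on opposite chromosomes (trans / repulsion).

trans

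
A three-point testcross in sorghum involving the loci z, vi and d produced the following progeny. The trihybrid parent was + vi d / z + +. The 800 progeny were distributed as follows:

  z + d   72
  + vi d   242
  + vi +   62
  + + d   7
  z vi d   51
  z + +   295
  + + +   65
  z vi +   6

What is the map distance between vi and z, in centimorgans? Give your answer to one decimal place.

The two rarest classes, + + d and z vi +, are the double crossovers. Comparing them with the parentals, only the vi allele has switched, so vi is the middle locus and the order is d – vi – z.
Crossovers in the vi–z interval produce the single-crossover classes z vi d and + + + (51 + 65 = 116) plus the double crossovers (13).
RF(vi–z) = (116 + 13) / 800 = 129/800 = 0.1613 → 16.1 centimorgans.

16.1 centimorgans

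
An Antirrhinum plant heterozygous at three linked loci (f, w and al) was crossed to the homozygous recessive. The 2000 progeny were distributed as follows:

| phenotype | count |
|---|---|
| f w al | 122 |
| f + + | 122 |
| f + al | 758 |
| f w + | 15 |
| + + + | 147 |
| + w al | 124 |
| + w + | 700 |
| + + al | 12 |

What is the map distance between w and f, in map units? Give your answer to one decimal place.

The two most frequent reciprocal classes, + w + and f + al, are the parental types, so the F1 was + w + / f + al.
The two rarest classes, f w + and + + al, are the double crossovers. Comparing them with the parentals, only the f allele has switched, so f is the middle locus and the order is al – f – w.
Crossovers in the f–w interval produce the single-crossover classes + + + and f w al (147 + 122 = 269) plus the double crossovers (27).
RF(f–w) = (269 + 27) / 2000 = 296/2000 = 0.1480 → 14.8 map units.

14.8 map units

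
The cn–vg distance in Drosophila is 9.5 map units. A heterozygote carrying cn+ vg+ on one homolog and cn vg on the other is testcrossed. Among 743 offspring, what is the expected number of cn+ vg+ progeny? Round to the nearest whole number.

336

A map distance of 9.5 map units corresponds to a recombination frequency of 0.095.
The F1 is cn+ vg+ / cn vg, so cn+ vg+ is a parental gamete class with expected frequency (1 − r)/2 = 0.905/2 = 0.4525.
Expected number = 0.4525 × 743 = 336.21 ≈ 336.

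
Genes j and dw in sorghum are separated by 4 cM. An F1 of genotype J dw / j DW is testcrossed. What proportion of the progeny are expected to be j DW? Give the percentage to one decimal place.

48.0%

A map distance of 4 cM corresponds to a recombination frequency of 0.040.
The F1 is J dw / j DW, so j DW is a parental gamete class with expected frequency (1 − r)/2 = 0.960/2 = 0.4800.
That is 0.4800 = 48.0% of the progeny.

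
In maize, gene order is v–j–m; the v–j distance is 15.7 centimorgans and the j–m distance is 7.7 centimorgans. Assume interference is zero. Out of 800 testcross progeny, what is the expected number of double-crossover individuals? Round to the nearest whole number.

Map distances give recombination frequencies of 0.157 and 0.077 for the two intervals.
With no interference, expected double-crossover frequency = 0.157 × 0.077 = 0.01209.
Expected number = 0.01209 × 800 = 9.67 ≈ 10.

10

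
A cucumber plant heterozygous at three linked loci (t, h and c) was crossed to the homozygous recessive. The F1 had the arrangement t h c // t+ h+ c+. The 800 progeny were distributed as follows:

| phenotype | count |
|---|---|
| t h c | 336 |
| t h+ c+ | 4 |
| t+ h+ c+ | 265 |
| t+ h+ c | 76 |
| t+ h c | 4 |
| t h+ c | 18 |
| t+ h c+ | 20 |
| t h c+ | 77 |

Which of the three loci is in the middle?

The two rarest classes, t+ h c and t h+ c+, are the double crossovers. Comparing them with the parentals, only the t allele has switched, so t is the middle locus and the order is c – t – h.

t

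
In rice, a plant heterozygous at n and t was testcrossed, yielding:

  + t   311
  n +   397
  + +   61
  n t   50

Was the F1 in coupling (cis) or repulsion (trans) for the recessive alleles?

The two most frequent classes are + t (311) and n + (397); these are the parental (non-recombinant) types.
So the F1 carried + t on one chromosome and n + on the other — the recessive alleles are on opposite chromosomes (trans / repulsion).

trans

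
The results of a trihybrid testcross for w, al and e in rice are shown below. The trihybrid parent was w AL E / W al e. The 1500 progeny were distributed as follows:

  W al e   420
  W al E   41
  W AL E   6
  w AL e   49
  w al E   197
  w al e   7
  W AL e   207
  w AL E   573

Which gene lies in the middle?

w

The two rarest classes, W AL E and w al e, are the double crossovers. Comparing them with the parentals, only the w allele has switched, so w is the middle locus and the order is e – w – al.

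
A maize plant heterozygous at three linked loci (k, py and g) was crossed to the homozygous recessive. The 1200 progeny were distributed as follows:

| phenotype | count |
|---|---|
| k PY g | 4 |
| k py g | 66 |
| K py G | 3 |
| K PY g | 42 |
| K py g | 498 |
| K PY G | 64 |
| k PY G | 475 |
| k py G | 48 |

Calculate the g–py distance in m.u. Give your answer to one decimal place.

8.1 m.u.

The two most frequent reciprocal classes, K py g and k PY G, are the parental types, so the F1 was K py g / k PY G.
The two rarest classes, K py G and k PY g, are the double crossovers. Comparing them with the parentals, only the g allele has switched, so g is the middle locus and the order is k – g – py.
Crossovers in the g–py interval produce the single-crossover classes K PY g and k py G (42 + 48 = 90) plus the double crossovers (7).
RF(g–py) = (90 + 7) / 1200 = 97/1200 = 0.0808 → 8.1 m.u.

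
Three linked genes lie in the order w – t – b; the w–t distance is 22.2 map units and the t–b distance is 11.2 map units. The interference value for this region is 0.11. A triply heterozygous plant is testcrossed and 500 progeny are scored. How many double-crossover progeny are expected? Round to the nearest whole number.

Map distances give recombination frequencies of 0.222 and 0.112 for the two intervals.
With interference 0.11 (so coincidence = 0.89), expected double-crossover frequency = 0.222 × 0.112 × 0.89 = 0.02213.
Expected number = 0.02213 × 500 = 11.06 ≈ 11.

11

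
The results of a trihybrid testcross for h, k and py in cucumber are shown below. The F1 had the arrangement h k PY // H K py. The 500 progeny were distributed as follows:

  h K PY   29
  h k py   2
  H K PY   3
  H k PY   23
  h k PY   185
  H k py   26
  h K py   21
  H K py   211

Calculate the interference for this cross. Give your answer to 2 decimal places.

The two rarest classes, h k py and H K PY, are the double crossovers. Comparing them with the parentals, only the py allele has switched, so py is the middle locus and the order is h – py – k.
h–py: (44 + 5)/500 = 0.0980; py–k: (55 + 5)/500 = 0.1200.
Expected DCO frequency = 0.0980 × 0.1200 ≈ 0.01176; observed = 5/500 ≈ 0.01000.
Coefficient of coincidence = 0.01000/0.01176 ≈ 0.85; interference = 1 − 0.85 = 0.15.

0.15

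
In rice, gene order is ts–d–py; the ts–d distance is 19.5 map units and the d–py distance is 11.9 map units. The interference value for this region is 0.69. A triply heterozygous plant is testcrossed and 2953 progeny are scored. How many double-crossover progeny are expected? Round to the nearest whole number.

21

Map distances give recombination frequencies of 0.195 and 0.119 for the two intervals.
With interference 0.69 (so coincidence = 0.31), expected double-crossover frequency = 0.195 × 0.119 × 0.31 = 0.00719.
Expected number = 0.00719 × 2953 = 21.24 ≈ 21.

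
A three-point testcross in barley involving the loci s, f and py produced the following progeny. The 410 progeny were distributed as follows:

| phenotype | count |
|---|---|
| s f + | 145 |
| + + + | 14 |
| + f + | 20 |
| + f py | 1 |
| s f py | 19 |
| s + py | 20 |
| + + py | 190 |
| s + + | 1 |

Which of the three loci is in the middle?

f

The two most frequent reciprocal classes, s f + and + + py, are the parental types, so the F1 was s f + / + + py.
The two rarest classes, s + + and + f py, are the double crossovers. Comparing them with the parentals, only the f allele has switched, so f is the middle locus and the order is py – f – s.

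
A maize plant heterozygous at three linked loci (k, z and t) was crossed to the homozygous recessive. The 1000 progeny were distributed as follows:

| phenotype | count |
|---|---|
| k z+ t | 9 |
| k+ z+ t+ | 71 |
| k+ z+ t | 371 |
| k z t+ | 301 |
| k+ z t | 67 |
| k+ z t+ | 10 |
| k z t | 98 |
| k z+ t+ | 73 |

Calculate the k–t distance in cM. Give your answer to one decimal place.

18.8 cM

The two most frequent reciprocal classes, k+ z+ t and k z t+, are the parental types, so the F1 was k+ z+ t / k z t+.
The two rarest classes, k z+ t and k+ z t+, are the double crossovers. Comparing them with the parentals, only the k allele has switched, so k is the middle locus and the order is z – k – t.
Crossovers in the k–t interval produce the single-crossover classes k+ z+ t+ and k z t (71 + 98 = 169) plus the double crossovers (19).
RF(k–t) = (169 + 19) / 1000 = 188/1000 = 0.1880 → 18.8 cM.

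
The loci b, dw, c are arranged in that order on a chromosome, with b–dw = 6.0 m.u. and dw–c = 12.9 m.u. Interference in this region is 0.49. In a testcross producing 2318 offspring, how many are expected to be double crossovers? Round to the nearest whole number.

Map distances give recombination frequencies of 0.060 and 0.129 for the two intervals.
With interference 0.49 (so coincidence = 0.51), expected double-crossover frequency = 0.060 × 0.129 × 0.51 = 0.00395.
Expected number = 0.00395 × 2318 = 9.15 ≈ 9.

9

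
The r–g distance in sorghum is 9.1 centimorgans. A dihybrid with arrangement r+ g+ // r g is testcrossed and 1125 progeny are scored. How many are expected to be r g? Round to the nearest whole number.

511

A map distance of 9.1 centimorgans corresponds to a recombination frequency of 0.091.
The F1 is r+ g+ / r g, so r g is a parental gamete class with expected frequency (1 − r)/2 = 0.909/2 = 0.4545.
Expected number = 0.4545 × 1125 = 511.31 ≈ 511.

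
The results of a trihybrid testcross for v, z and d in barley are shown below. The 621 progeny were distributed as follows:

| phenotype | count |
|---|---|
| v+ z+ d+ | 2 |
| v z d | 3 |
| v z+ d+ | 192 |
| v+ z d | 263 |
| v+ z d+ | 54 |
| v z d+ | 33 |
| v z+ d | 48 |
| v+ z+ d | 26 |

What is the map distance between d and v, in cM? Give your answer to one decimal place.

The two most frequent reciprocal classes, v z+ d+ and v+ z d, are the parental types, so the F1 was v z+ d+ / v+ z d.
The two rarest classes, v+ z+ d+ and v z d, are the double crossovers. Comparing them with the parentals, only the v allele has switched, so v is the middle locus and the order is z – v – d.
Crossovers in the v–d interval produce the single-crossover classes v z+ d and v+ z d+ (48 + 54 = 102) plus the double crossovers (5).
RF(v–d) = (102 + 5) / 621 = 107/621 = 0.1723 → 17.2 cM.

17.2 cM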